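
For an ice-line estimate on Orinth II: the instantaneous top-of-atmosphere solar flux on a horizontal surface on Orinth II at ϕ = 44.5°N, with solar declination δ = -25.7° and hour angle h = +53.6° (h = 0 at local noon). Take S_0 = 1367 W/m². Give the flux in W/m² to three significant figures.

cos θ_z = sin ϕ sin δ + cos ϕ cos δ cos h = -0.303956 + 0.381387 = 0.077431.
Flux = S_0 · cos θ_z = 1367 × 0.077431 = 105.8 W/m².

106 W/m²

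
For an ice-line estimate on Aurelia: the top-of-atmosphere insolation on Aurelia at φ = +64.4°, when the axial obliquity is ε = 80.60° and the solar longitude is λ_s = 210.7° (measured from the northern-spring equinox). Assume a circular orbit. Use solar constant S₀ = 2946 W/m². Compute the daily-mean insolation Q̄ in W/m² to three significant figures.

Q̄ ≈ 0.00 W/m²

Solar declination: sin δ = sin ε · sin λ_s = sin 80.60° × sin 210.7° = -0.50369, so δ = -30.244°.
cos H₀ = −tan(+64.4°) tan(-30.244°) = 1.2169 ≥ 1 ⇒ polar night, H₀ = 0 and Q̄ = 0.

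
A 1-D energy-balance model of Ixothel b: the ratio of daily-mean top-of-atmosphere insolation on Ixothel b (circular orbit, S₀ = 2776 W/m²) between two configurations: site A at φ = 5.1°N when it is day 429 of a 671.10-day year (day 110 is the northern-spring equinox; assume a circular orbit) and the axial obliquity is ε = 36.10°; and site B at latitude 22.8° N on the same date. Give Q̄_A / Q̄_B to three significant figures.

— Configuration A (φ=+5.1°):
Solar longitude: λ_s = 360° × (429 − 110)/671.10 = 171.122°.
sin δ = sin 36.10° × sin 171.122° = 0.09093, so δ = +5.217°.
cos H₀ = −tan(+5.1°) tan(+5.217°) = -0.0081, H₀ = 1.5789 rad.
Bracket: H₀ sin φ sin δ + cos φ cos δ sin H₀ = 1.5789×0.08889×0.09093 + 0.99604×0.99586×0.99997 = 0.012762 + 0.991887 = 1.004649.
Q̄ = (S₀/π) × [bracket] = (2776/π) × 1.004649 = 887.74 W/m².
— Configuration B (φ=+22.8°):
cos H₀ = −tan(+22.8°) tan(+5.217°) = -0.0384, H₀ = 1.6092 rad.
Bracket: H₀ sin φ sin δ + cos φ cos δ sin H₀ = 1.6092×0.38752×0.09093 + 0.92186×0.99586×0.99926 = 0.056704 + 0.917364 = 0.974068.
Q̄ = (S₀/π) × [bracket] = (2776/π) × 0.974068 = 860.71 W/m².
Ratio Q̄_A / Q̄_B = 887.74 / 860.71 = 1.031.

Q̄_A / Q̄_B ≈ 1.03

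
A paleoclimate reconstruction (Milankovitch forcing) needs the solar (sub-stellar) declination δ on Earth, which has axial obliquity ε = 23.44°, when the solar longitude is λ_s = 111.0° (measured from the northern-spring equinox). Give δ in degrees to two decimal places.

δ = +21.80°

sin δ = sin ε · sin λ_s = sin 23.44° × sin 111.0° = 0.371368.
δ = arcsin(0.371368) = +21.80°.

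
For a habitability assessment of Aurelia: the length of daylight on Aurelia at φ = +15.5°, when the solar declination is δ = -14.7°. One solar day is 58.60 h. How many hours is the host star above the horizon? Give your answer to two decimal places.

cos H₀ = −tan φ · tan δ = −tan(+15.5°) × tan(-14.700°) = 0.0728, so H₀ = 1.4980 rad = 85.83°.
Daylight = 2H₀/(2π) × 58.60 h = (1.4980/π) × 58.60 = 27.94 h.

27.94 h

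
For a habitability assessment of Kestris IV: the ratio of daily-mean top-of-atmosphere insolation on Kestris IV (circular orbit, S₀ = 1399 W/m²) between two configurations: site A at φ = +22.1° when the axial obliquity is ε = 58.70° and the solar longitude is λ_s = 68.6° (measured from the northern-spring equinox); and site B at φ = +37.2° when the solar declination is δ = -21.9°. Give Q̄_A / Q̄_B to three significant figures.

— Configuration A (φ=+22.1°):
Solar declination: sin δ = sin ε · sin λ_s = sin 58.70° × sin 68.6° = 0.79555, so δ = +52.707°.
cos H₀ = −tan(+22.1°) tan(+52.707°) = -0.5332, H₀ = 2.1331 rad.
Bracket: H₀ sin φ sin δ + cos φ cos δ sin H₀ = 2.1331×0.37622×0.79555 + 0.92653×0.60589×0.84601 = 0.638441 + 0.474929 = 1.113370.
Q̄ = (S₀/π) × [bracket] = (1399/π) × 1.113370 = 495.80 W/m².
— Configuration B (φ=+37.2°):
cos H₀ = −tan(+37.2°) tan(-21.900°) = 0.3051, H₀ = 1.2607 rad.
Bracket: H₀ sin φ sin δ + cos φ cos δ sin H₀ = 1.2607×0.60460×-0.37299 + 0.79653×0.92784×0.95231 = -0.284300 + 0.703807 = 0.419507.
Q̄ = (S₀/π) × [bracket] = (1399/π) × 0.419507 = 186.81 W/m².
Ratio Q̄_A / Q̄_B = 495.80 / 186.81 = 2.654.

Q̄_A / Q̄_B ≈ 2.65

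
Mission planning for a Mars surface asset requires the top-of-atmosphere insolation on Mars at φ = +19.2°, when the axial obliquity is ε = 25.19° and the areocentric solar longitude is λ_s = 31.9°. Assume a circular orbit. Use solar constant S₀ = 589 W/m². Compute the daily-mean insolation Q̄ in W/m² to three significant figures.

sin δ = sin 25.19° × sin 31.9° = 0.22491, so δ = +12.998°.
cos H₀ = −tan(+19.2°) tan(+12.998°) = -0.0804, H₀ = 1.6513 rad.
Bracket: H₀ sin φ sin δ + cos φ cos δ sin H₀ = 1.6513×0.32887×0.22491 + 0.94438×0.97438×0.99676 = 0.122140 + 0.917204 = 1.039344.
Q̄ = (S₀/π) × [bracket] = (589/π) × 1.039344 = 194.9 W/m².

Q̄ ≈ 195 W/m²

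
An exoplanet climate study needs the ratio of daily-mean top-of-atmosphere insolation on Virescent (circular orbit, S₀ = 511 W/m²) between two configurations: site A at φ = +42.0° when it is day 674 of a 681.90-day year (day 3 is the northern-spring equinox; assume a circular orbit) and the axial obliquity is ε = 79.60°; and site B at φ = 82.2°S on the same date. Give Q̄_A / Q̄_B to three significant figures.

— Configuration A (φ=+42.0°):
Solar longitude: λ_s = 360° × (674 − 3)/681.90 = 354.245°.
sin δ = sin 79.60° × sin 354.245° = -0.09862, so δ = -5.660°.
cos H₀ = −tan(+42.0°) tan(-5.660°) = 0.0892, H₀ = 1.4814 rad.
Bracket: H₀ sin φ sin δ + cos φ cos δ sin H₀ = 1.4814×0.66913×-0.09862 + 0.74314×0.99513×0.99601 = -0.097757 + 0.736570 = 0.638813.
Q̄ = (S₀/π) × [bracket] = (511/π) × 0.638813 = 103.91 W/m².
— Configuration B (φ=-82.2°):
cos H₀ = −tan(-82.2°) tan(-5.660°) = -0.7235, H₀ = 2.3796 rad.
Bracket: H₀ sin φ sin δ + cos φ cos δ sin H₀ = 2.3796×-0.99075×-0.09862 + 0.13572×0.99513×0.69036 = 0.232505 + 0.093239 = 0.325744.
Q̄ = (S₀/π) × [bracket] = (511/π) × 0.325744 = 52.984 W/m².
Ratio Q̄_A / Q̄_B = 103.91 / 52.984 = 1.961.

Q̄_A / Q̄_B ≈ 1.96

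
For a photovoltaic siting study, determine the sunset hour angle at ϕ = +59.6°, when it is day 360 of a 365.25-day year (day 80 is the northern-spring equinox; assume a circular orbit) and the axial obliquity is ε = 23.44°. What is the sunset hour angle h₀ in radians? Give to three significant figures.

Solar longitude: L_s = 360° × (360 − 80)/365.25 = 275.975°.
sin δ = sin 23.44° × sin 275.975° = -0.39563, so δ = -23.305°.
cos h₀ = −tan ϕ · tan δ = −tan(+59.6°) × tan(-23.305°) = 0.7342, so h₀ = 0.7463 rad = 42.76°.

h₀ = 0.746 rad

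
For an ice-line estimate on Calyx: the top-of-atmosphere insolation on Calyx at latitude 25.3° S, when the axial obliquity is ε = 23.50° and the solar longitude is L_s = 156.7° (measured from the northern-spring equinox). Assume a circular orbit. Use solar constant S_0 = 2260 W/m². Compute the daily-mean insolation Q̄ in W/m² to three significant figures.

Q̄ ≈ 568 W/m²

Solar declination: sin δ = sin ε · sin L_s = sin 23.50° × sin 156.7° = 0.15772, so δ = +9.075°.
cos h₀ = −tan(-25.3°) tan(+9.075°) = 0.0755, h₀ = 1.4952 rad.
Bracket: h₀ sin ϕ sin δ + cos ϕ cos δ sin h₀ = 1.4952×-0.42736×0.15772 + 0.90408×0.98748×0.99715 = -0.100781 + 0.890217 = 0.789436.
Q̄ = (S_0/π) × [bracket] = (2260/π) × 0.789436 = 567.9 W/m².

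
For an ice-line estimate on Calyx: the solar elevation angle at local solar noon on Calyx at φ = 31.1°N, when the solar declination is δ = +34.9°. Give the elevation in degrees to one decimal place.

At local noon the hour angle is zero, so the zenith angle equals |φ − δ| = |+31.1° − (+34.900°)| = 3.800°.
Elevation = 90° − 3.800° = 86.2°.

86.2°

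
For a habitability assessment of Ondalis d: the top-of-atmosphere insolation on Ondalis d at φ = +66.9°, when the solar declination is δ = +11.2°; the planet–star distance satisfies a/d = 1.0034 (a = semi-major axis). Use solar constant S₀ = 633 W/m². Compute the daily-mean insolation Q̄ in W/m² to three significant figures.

Q̄ ≈ 144 W/m²

cos H₀ = −tan(+66.9°) tan(+11.200°) = -0.4642, H₀ = 2.0535 rad.
Bracket: H₀ sin φ sin δ + cos φ cos δ sin H₀ = 2.0535×0.91982×0.19423 + 0.39234×0.98096×0.88572 = 0.366871 + 0.340887 = 0.707758.
Inverse-square distance factor (a/d)² = 1.0034² = 1.006812.
Q̄ = (S₀/π) × 1.006812 × [bracket] = (633/π) × 1.006812 × 0.707758 = 143.6 W/m².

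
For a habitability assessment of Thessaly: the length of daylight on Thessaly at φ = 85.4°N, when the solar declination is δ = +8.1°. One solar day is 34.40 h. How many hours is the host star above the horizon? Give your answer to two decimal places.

34.40 h

Sunrise equation: cos H₀ = −tan φ · tan δ = -1.7689 ≤ −1, so the host star never sets (polar day) and H₀ = π.
Daylight = 2H₀/(2π) × 34.40 h = (3.1416/π) × 34.40 = 34.40 h.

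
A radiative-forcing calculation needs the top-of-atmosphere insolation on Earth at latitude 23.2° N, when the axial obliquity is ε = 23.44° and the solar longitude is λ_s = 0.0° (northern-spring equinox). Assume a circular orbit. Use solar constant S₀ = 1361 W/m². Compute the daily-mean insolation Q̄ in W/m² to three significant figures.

Solar declination: sin δ = sin ε · sin λ_s = sin 23.44° × sin 0.0° = 0.00000, so δ = +0.000°.
cos H₀ = −tan(+23.2°) tan(+0.000°) = -0.0000, H₀ = 1.5708 rad.
Bracket: H₀ sin φ sin δ + cos φ cos δ sin H₀ = 1.5708×0.39394×0.00000 + 0.91914×1.00000×1.00000 = 0.000000 + 0.919140 = 0.919140.
Q̄ = (S₀/π) × [bracket] = (1361/π) × 0.919140 = 398.2 W/m².

Q̄ ≈ 398 W/m²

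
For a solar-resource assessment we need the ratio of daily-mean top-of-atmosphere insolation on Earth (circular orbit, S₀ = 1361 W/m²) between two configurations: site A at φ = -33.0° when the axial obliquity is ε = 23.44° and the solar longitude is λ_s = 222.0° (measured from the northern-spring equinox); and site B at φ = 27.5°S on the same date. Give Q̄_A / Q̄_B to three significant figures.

— Configuration A (φ=-33.0°):
Solar declination: sin δ = sin ε · sin λ_s = sin 23.44° × sin 222.0° = -0.26617, so δ = -15.437°.
cos H₀ = −tan(-33.0°) tan(-15.437°) = -0.1793, H₀ = 1.7511 rad.
Bracket: H₀ sin φ sin δ + cos φ cos δ sin H₀ = 1.7511×-0.54464×-0.26617 + 0.83867×0.96393×0.98379 = 0.253851 + 0.795315 = 1.049166.
Q̄ = (S₀/π) × [bracket] = (1361/π) × 1.049166 = 454.52 W/m².
— Configuration B (φ=-27.5°):
cos H₀ = −tan(-27.5°) tan(-15.437°) = -0.1437, H₀ = 1.7150 rad.
Bracket: H₀ sin φ sin δ + cos φ cos δ sin H₀ = 1.7150×-0.46175×-0.26617 + 0.88701×0.96393×0.98961 = 0.210780 + 0.846132 = 1.056912.
Q̄ = (S₀/π) × [bracket] = (1361/π) × 1.056912 = 457.88 W/m².
Ratio Q̄_A / Q̄_B = 454.52 / 457.88 = 0.9927.

Q̄_A / Q̄_B ≈ 0.993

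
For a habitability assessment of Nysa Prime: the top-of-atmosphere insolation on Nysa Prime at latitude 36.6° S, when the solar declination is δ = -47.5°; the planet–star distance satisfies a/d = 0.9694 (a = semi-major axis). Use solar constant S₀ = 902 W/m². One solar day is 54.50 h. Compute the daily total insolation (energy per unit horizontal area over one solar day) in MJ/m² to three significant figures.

cos H₀ = −tan(-36.6°) tan(-47.500°) = -0.8105, H₀ = 2.5158 rad.
Bracket: H₀ sin φ sin δ + cos φ cos δ sin H₀ = 2.5158×-0.59622×-0.73728 + 0.80282×0.67559×0.58577 = 1.105898 + 0.317708 = 1.423606.
Inverse-square distance factor (a/d)² = 0.9694² = 0.939736.
Q̄ = (S₀/π) × 0.939736 × [bracket] = (902/π) × 0.939736 × 1.423606 = 384.11 W/m².
Daily total = Q̄ × 54.50 h × 3600 s/h = 384.11 × 54.50 × 3600 / 10⁶ = 75.36 MJ/m².

75.4 MJ/m²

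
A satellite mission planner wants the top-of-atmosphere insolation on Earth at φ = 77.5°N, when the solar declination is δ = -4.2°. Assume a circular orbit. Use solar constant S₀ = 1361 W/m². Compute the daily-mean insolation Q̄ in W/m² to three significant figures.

Q̄ ≈ 50.0 W/m²

cos H₀ = −tan(+77.5°) tan(-4.200°) = 0.3312, H₀ = 1.2332 rad.
Bracket: H₀ sin φ sin δ + cos φ cos δ sin H₀ = 1.2332×0.97630×-0.07324 + 0.21644×0.99731×0.94354 = -0.088179 + 0.203670 = 0.115491.
Q̄ = (S₀/π) × [bracket] = (1361/π) × 0.115491 = 50.03 W/m².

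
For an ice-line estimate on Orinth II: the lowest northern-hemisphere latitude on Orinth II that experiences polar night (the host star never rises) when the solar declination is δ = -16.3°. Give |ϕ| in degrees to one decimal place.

|ϕ| = 73.7°

Polar night requires cos h₀ = −tan ϕ tan δ ≥ 1, i.e. tan ϕ tan δ ≤ −1.
The boundary is |tan ϕ| · |tan δ| = 1, so |ϕ| = 90° − |δ| = 90° − 16.3° = 73.7° in the northern hemisphere.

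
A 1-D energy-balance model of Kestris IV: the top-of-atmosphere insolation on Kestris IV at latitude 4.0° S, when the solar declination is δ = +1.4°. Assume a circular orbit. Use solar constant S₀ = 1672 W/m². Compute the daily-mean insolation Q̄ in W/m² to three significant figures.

Q̄ ≈ 529 W/m²

cos H₀ = −tan(-4.0°) tan(+1.400°) = 0.0017, H₀ = 1.5691 rad.
Bracket: H₀ sin φ sin δ + cos φ cos δ sin H₀ = 1.5691×-0.06976×0.02443 + 0.99756×0.99970×1.00000 = -0.002674 + 0.997261 = 0.994587.
Q̄ = (S₀/π) × [bracket] = (1672/π) × 0.994587 = 529.3 W/m².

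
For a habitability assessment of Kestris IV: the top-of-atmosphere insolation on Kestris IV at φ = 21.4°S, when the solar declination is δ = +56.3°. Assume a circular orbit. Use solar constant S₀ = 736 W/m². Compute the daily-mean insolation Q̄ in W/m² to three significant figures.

Q̄ ≈ 30.9 W/m²

cos H₀ = −tan(-21.4°) tan(+56.300°) = 0.5876, H₀ = 0.9427 rad.
Bracket: H₀ sin φ sin δ + cos φ cos δ sin H₀ = 0.9427×-0.36488×0.83195 + 0.93106×0.55484×0.80913 = -0.286168 + 0.417988 = 0.131820.
Q̄ = (S₀/π) × [bracket] = (736/π) × 0.131820 = 30.88 W/m².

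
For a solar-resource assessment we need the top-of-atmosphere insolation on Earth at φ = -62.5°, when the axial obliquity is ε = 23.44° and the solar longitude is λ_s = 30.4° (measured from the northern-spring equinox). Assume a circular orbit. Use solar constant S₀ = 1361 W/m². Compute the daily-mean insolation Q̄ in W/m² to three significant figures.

Solar declination: sin δ = sin ε · sin λ_s = sin 23.44° × sin 30.4° = 0.20129, so δ = +11.613°.
cos H₀ = −tan(-62.5°) tan(+11.613°) = 0.3948, H₀ = 1.1650 rad.
Bracket: H₀ sin φ sin δ + cos φ cos δ sin H₀ = 1.1650×-0.88701×0.20129 + 0.46175×0.97953×0.91878 = -0.208006 + 0.415562 = 0.207556.
Q̄ = (S₀/π) × [bracket] = (1361/π) × 0.207556 = 89.92 W/m².

Q̄ ≈ 89.9 W/m²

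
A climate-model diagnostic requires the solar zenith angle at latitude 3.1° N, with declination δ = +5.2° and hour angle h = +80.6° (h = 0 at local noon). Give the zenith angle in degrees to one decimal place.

cos θ_z = sin φ sin δ + cos φ cos δ cos h = 0.004901 + 0.162416 = 0.167317.
θ_z = arccos(0.167317) = 80.4°.

θ_z = 80.4°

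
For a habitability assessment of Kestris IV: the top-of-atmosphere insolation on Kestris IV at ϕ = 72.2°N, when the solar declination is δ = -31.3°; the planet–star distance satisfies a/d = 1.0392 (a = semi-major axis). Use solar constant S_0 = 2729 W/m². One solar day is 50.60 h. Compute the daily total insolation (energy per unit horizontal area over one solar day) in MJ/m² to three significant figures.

0.00 MJ/m²

cos h₀ = −tan(+72.2°) tan(-31.300°) = 1.8937 ≥ 1 ⇒ polar night, h₀ = 0 and Q̄ = 0.
Inverse-square distance factor (a/d)² = 1.0392² = 1.079937.
Daily total = Q̄ × 50.60 h × 3600 s/h = 0.00 MJ/m².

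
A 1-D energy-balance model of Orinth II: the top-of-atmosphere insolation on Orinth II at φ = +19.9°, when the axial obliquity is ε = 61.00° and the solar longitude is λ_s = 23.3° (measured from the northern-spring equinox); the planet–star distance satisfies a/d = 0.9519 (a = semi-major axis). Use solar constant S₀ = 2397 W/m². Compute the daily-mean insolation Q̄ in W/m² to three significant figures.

Solar declination: sin δ = sin ε · sin λ_s = sin 61.00° × sin 23.3° = 0.34595, so δ = +20.240°.
cos H₀ = −tan(+19.9°) tan(+20.240°) = -0.1335, H₀ = 1.7047 rad.
Bracket: H₀ sin φ sin δ + cos φ cos δ sin H₀ = 1.7047×0.34038×0.34595 + 0.94029×0.93825×0.99105 = 0.200736 + 0.874331 = 1.075067.
Inverse-square distance factor (a/d)² = 0.9519² = 0.906114.
Q̄ = (S₀/π) × 0.906114 × [bracket] = (2397/π) × 0.906114 × 1.075067 = 743.3 W/m².

Q̄ ≈ 743 W/m²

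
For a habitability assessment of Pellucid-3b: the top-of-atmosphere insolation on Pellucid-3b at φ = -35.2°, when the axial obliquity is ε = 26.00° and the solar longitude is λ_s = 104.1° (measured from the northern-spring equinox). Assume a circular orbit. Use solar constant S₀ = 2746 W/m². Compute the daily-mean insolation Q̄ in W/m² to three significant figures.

Q̄ ≈ 346 W/m²

Solar declination: sin δ = sin ε · sin λ_s = sin 26.00° × sin 104.1° = 0.42516, so δ = +25.161°.
cos H₀ = −tan(-35.2°) tan(+25.161°) = 0.3314, H₀ = 1.2331 rad.
Bracket: H₀ sin φ sin δ + cos φ cos δ sin H₀ = 1.2331×-0.57643×0.42516 + 0.81714×0.90512×0.94350 = -0.302202 + 0.697822 = 0.395620.
Q̄ = (S₀/π) × [bracket] = (2746/π) × 0.395620 = 345.8 W/m².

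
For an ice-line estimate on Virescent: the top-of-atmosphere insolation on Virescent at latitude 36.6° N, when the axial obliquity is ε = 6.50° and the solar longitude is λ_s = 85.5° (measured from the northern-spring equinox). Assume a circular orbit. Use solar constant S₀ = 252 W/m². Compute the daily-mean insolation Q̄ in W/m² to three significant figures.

Solar declination: sin δ = sin ε · sin λ_s = sin 6.50° × sin 85.5° = 0.11285, so δ = +6.480°.
cos H₀ = −tan(+36.6°) tan(+6.480°) = -0.0844, H₀ = 1.6552 rad.
Bracket: H₀ sin φ sin δ + cos φ cos δ sin H₀ = 1.6552×0.59622×0.11285 + 0.80282×0.99361×0.99644 = 0.111368 + 0.794850 = 0.906218.
Q̄ = (S₀/π) × [bracket] = (252/π) × 0.906218 = 72.69 W/m².

Q̄ ≈ 72.7 W/m²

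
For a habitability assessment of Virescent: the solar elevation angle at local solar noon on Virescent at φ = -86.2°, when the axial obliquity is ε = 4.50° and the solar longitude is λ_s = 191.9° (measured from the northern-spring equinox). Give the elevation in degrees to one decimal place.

4.7°

Solar declination: sin δ = sin ε · sin λ_s = sin 4.50° × sin 191.9° = -0.01618, so δ = -0.927°.
At local noon the hour angle is zero, so the zenith angle equals |φ − δ| = |-86.2° − (-0.927°)| = 85.273°.
Elevation = 90° − 85.273° = 4.7°.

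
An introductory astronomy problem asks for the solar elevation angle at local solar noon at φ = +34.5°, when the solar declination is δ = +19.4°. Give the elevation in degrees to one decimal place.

At local noon the hour angle is zero, so the zenith angle equals |φ − δ| = |+34.5° − (+19.400°)| = 15.100°.
Elevation = 90° − 15.100° = 74.9°.

74.9°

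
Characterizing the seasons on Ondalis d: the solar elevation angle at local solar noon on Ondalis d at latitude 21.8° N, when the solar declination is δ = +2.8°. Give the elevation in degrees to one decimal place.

71.0°

At local noon the hour angle is zero, so the zenith angle equals |φ − δ| = |+21.8° − (+2.800°)| = 19.000°.
Elevation = 90° − 19.000° = 71.0°.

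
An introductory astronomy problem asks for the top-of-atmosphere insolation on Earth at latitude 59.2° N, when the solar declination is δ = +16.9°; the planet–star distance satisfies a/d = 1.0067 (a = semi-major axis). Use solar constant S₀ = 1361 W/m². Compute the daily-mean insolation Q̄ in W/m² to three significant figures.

Q̄ ≈ 416 W/m²

cos H₀ = −tan(+59.2°) tan(+16.900°) = -0.5097, H₀ = 2.1056 rad.
Bracket: H₀ sin φ sin δ + cos φ cos δ sin H₀ = 2.1056×0.85896×0.29070 + 0.51204×0.95681×0.86037 = 0.525768 + 0.421517 = 0.947285.
Inverse-square distance factor (a/d)² = 1.0067² = 1.013445.
Q̄ = (S₀/π) × 1.013445 × [bracket] = (1361/π) × 1.013445 × 0.947285 = 415.9 W/m².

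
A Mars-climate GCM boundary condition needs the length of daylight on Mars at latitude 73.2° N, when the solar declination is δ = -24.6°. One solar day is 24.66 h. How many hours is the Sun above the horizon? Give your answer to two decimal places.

cos h₀ = −tan ϕ · tan δ = 1.5164 ≥ 1, so the Sun never rises (polar night) and h₀ = 0.
Daylight = 2h₀/(2π) × 24.66 h = (0.0000/π) × 24.66 = 0.00 h.

0.00 h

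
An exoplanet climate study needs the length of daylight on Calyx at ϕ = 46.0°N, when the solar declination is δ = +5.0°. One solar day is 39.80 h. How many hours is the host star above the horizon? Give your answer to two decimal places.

cos h₀ = −tan ϕ · tan δ = −tan(+46.0°) × tan(+5.000°) = -0.0906, so h₀ = 1.6615 rad = 95.20°.
Daylight = 2h₀/(2π) × 39.80 h = (1.6615/π) × 39.80 = 21.05 h.

21.05 h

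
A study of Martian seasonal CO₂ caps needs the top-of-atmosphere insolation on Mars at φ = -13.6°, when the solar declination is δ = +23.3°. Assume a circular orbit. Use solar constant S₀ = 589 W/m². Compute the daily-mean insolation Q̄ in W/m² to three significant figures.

Q̄ ≈ 141 W/m²

cos H₀ = −tan(-13.6°) tan(+23.300°) = 0.1042, H₀ = 1.4664 rad.
Bracket: H₀ sin φ sin δ + cos φ cos δ sin H₀ = 1.4664×-0.23514×0.39555 + 0.97196×0.91845×0.99456 = -0.136389 + 0.887840 = 0.751451.
Q̄ = (S₀/π) × [bracket] = (589/π) × 0.751451 = 140.9 W/m².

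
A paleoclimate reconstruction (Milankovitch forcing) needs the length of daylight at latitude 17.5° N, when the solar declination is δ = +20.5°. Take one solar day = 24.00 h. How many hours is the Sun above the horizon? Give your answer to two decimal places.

12.90 h

cos h₀ = −tan ϕ · tan δ = −tan(+17.5°) × tan(+20.500°) = -0.1179, so h₀ = 1.6890 rad = 96.77°.
Daylight = 2h₀/(2π) × 24.00 h = (1.6890/π) × 24.00 = 12.90 h.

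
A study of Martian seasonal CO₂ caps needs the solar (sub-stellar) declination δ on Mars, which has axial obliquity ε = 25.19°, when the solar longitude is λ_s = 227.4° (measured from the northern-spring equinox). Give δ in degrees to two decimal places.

δ = -18.26°

sin δ = sin ε · sin λ_s = sin 25.19° × sin 227.4° = -0.313299.
δ = arcsin(-0.313299) = -18.26°.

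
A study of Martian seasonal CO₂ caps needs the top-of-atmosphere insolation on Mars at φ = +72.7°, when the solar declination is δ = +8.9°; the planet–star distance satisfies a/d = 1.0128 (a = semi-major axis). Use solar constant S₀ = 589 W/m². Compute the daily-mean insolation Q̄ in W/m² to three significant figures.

Q̄ ≈ 108 W/m²

cos H₀ = −tan(+72.7°) tan(+8.900°) = -0.5028, H₀ = 2.0976 rad.
Bracket: H₀ sin φ sin δ + cos φ cos δ sin H₀ = 2.0976×0.95476×0.15471 + 0.29737×0.98796×0.86442 = 0.309838 + 0.253958 = 0.563796.
Inverse-square distance factor (a/d)² = 1.0128² = 1.025764.
Q̄ = (S₀/π) × 1.025764 × [bracket] = (589/π) × 1.025764 × 0.563796 = 108.4 W/m².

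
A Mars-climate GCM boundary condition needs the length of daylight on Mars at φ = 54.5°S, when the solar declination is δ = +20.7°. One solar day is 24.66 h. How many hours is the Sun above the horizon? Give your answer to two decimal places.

cos H₀ = −tan φ · tan δ = −tan(-54.5°) × tan(+20.700°) = 0.5298, so H₀ = 1.0125 rad = 58.01°.
Daylight = 2H₀/(2π) × 24.66 h = (1.0125/π) × 24.66 = 7.95 h.

7.95 h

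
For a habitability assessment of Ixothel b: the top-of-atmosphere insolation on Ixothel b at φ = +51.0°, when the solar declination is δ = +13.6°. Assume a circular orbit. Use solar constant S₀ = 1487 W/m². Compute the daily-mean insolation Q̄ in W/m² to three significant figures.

cos H₀ = −tan(+51.0°) tan(+13.600°) = -0.2988, H₀ = 1.8742 rad.
Bracket: H₀ sin φ sin δ + cos φ cos δ sin H₀ = 1.8742×0.77715×0.23514 + 0.62932×0.97196×0.95433 = 0.342490 + 0.583739 = 0.926229.
Q̄ = (S₀/π) × [bracket] = (1487/π) × 0.926229 = 438.4 W/m².

Q̄ ≈ 438 W/m²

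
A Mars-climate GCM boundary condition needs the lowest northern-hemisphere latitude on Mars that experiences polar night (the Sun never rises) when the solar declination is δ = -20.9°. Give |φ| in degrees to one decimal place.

|φ| = 69.1°

Polar night requires cos H₀ = −tan φ tan δ ≥ 1, i.e. tan φ tan δ ≤ −1.
The boundary is |tan φ| · |tan δ| = 1, so |φ| = 90° − |δ| = 90° − 20.9° = 69.1° in the northern hemisphere.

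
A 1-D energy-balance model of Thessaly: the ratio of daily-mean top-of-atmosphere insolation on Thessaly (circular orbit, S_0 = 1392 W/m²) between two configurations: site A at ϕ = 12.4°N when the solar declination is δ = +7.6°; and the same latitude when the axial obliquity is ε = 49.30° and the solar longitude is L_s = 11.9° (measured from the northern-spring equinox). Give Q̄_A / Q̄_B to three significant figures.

— Configuration A (ϕ=+12.4°):
cos h₀ = −tan(+12.4°) tan(+7.600°) = -0.0293, h₀ = 1.6001 rad.
Bracket: h₀ sin ϕ sin δ + cos ϕ cos δ sin h₀ = 1.6001×0.21474×0.13226 + 0.97667×0.99122×0.99957 = 0.045445 + 0.967679 = 1.013124.
Q̄ = (S_0/π) × [bracket] = (1392/π) × 1.013124 = 448.90 W/m².
— Configuration B (ϕ=+12.4°):
Solar declination: sin δ = sin ε · sin L_s = sin 49.30° × sin 11.9° = 0.15633, so δ = +8.994°.
cos h₀ = −tan(+12.4°) tan(+8.994°) = -0.0348, h₀ = 1.6056 rad.
Bracket: h₀ sin ϕ sin δ + cos ϕ cos δ sin h₀ = 1.6056×0.21474×0.15633 + 0.97667×0.98770×0.99939 = 0.053900 + 0.964069 = 1.017969.
Q̄ = (S_0/π) × [bracket] = (1392/π) × 1.017969 = 451.05 W/m².
Ratio Q̄_A / Q̄_B = 448.90 / 451.05 = 0.9952.

Q̄_A / Q̄_B ≈ 0.995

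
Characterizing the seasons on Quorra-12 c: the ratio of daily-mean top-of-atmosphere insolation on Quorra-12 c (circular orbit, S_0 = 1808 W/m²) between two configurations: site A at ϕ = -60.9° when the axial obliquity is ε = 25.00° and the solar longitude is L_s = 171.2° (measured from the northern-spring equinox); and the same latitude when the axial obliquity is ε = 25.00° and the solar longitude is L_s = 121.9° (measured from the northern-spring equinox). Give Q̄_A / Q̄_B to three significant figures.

— Configuration A (ϕ=-60.9°):
Solar declination: sin δ = sin ε · sin L_s = sin 25.00° × sin 171.2° = 0.06465, so δ = +3.707°.
cos h₀ = −tan(-60.9°) tan(+3.707°) = 0.1164, h₀ = 1.4541 rad.
Bracket: h₀ sin ϕ sin δ + cos ϕ cos δ sin h₀ = 1.4541×-0.87377×0.06465 + 0.48634×0.99791×0.99320 = -0.082141 + 0.482023 = 0.399882.
Q̄ = (S_0/π) × [bracket] = (1808/π) × 0.399882 = 230.13 W/m².
— Configuration B (ϕ=-60.9°):
Solar declination: sin δ = sin ε · sin L_s = sin 25.00° × sin 121.9° = 0.35879, so δ = +21.026°.
cos h₀ = −tan(-60.9°) tan(+21.026°) = 0.6906, h₀ = 0.8085 rad.
Bracket: h₀ sin ϕ sin δ + cos ϕ cos δ sin h₀ = 0.8085×-0.87377×0.35879 + 0.48634×0.93342×0.72324 = -0.253465 + 0.328322 = 0.074857.
Q̄ = (S_0/π) × [bracket] = (1808/π) × 0.074857 = 43.081 W/m².
Ratio Q̄_A / Q̄_B = 230.13 / 43.081 = 5.342.

Q̄_A / Q̄_B ≈ 5.34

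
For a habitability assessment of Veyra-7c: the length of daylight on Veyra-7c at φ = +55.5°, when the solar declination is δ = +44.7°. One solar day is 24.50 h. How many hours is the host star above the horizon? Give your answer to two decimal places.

24.50 h

Sunrise equation: cos H₀ = −tan φ · tan δ = -1.4399 ≤ −1, so the host star never sets (polar day) and H₀ = π.
Daylight = 2H₀/(2π) × 24.50 h = (3.1416/π) × 24.50 = 24.50 h.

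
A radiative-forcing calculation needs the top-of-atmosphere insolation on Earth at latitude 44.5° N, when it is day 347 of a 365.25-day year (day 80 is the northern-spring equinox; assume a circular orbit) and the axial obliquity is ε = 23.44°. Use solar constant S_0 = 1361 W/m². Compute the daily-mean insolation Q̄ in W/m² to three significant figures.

Solar longitude: L_s = 360° × (347 − 80)/365.25 = 263.162°.
sin δ = sin 23.44° × sin 263.162° = -0.39496, so δ = -23.263°.
cos h₀ = −tan(+44.5°) tan(-23.263°) = 0.4225, h₀ = 1.1346 rad.
Bracket: h₀ sin ϕ sin δ + cos ϕ cos δ sin h₀ = 1.1346×0.70091×-0.39496 + 0.71325×0.91870×0.90638 = -0.314093 + 0.593917 = 0.279824.
Q̄ = (S_0/π) × [bracket] = (1361/π) × 0.279824 = 121.2 W/m².

Q̄ ≈ 121 W/m²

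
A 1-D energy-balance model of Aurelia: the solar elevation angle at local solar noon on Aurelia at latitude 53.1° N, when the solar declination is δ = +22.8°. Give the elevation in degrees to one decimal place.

59.7°

At local noon the hour angle is zero, so the zenith angle equals |ϕ − δ| = |+53.1° − (+22.800°)| = 30.300°.
Elevation = 90° − 30.300° = 59.7°.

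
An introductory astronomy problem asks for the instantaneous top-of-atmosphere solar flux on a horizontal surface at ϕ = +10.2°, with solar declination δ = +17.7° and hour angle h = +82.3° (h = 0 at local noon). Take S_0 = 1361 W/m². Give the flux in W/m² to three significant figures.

cos θ_z = sin ϕ sin δ + cos ϕ cos δ cos h = 0.053840 + 0.125626 = 0.179466.
Flux = S_0 · cos θ_z = 1361 × 0.179466 = 244.3 W/m².

244 W/m²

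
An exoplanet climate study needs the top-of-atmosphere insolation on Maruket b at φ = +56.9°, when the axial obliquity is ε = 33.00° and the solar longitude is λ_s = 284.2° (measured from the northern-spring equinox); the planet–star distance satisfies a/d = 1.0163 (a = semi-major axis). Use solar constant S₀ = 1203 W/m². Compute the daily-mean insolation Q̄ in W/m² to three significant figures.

Q̄ ≈ 1.73 W/m²

Solar declination: sin δ = sin ε · sin λ_s = sin 33.00° × sin 284.2° = -0.52800, so δ = -31.870°.
cos H₀ = −tan(+56.9°) tan(-31.870°) = 0.9537, H₀ = 0.3054 rad.
Bracket: H₀ sin φ sin δ + cos φ cos δ sin H₀ = 0.3054×0.83772×-0.52800 + 0.54610×0.84925×0.30068 = -0.135083 + 0.139448 = 0.004365.
Inverse-square distance factor (a/d)² = 1.0163² = 1.032866.
Q̄ = (S₀/π) × 1.032866 × [bracket] = (1203/π) × 1.032866 × 0.004365 = 1.726 W/m².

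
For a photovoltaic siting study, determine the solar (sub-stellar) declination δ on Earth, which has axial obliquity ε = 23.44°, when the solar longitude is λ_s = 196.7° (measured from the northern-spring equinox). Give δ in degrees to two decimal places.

sin δ = sin ε · sin λ_s = sin 23.44° × sin 196.7° = -0.114309.
δ = arcsin(-0.114309) = -6.56°.

δ = -6.56°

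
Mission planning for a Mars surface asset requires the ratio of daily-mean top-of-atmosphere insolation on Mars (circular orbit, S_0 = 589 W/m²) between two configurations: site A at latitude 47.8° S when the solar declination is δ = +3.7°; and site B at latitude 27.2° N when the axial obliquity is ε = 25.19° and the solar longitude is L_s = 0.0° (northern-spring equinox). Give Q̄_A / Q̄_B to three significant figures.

— Configuration A (ϕ=-47.8°):
cos h₀ = −tan(-47.8°) tan(+3.700°) = 0.0713, h₀ = 1.4994 rad.
Bracket: h₀ sin ϕ sin δ + cos ϕ cos δ sin h₀ = 1.4994×-0.74080×0.06453 + 0.67172×0.99792×0.99745 = -0.071677 + 0.668613 = 0.596936.
Q̄ = (S_0/π) × [bracket] = (589/π) × 0.596936 = 111.92 W/m².
— Configuration B (ϕ=+27.2°):
Solar declination: sin δ = sin ε · sin L_s = sin 25.19° × sin 0.0° = 0.00000, so δ = +0.000°.
cos h₀ = −tan(+27.2°) tan(+0.000°) = -0.0000, h₀ = 1.5708 rad.
Bracket: h₀ sin ϕ sin δ + cos ϕ cos δ sin h₀ = 1.5708×0.45710×0.00000 + 0.88942×1.00000×1.00000 = 0.000000 + 0.889420 = 0.889420.
Q̄ = (S_0/π) × [bracket] = (589/π) × 0.889420 = 166.75 W/m².
Ratio Q̄_A / Q̄_B = 111.92 / 166.75 = 0.6712.

Q̄_A / Q̄_B ≈ 0.671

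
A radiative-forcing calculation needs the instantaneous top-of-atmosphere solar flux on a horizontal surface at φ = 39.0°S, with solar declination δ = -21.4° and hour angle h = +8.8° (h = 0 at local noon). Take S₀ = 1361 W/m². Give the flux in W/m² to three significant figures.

1.29e+03 W/m²

cos θ_z = sin φ sin δ + cos φ cos δ cos h = 0.229624 + 0.715049 = 0.944673.
Flux = S₀ · cos θ_z = 1361 × 0.944673 = 1286 W/m².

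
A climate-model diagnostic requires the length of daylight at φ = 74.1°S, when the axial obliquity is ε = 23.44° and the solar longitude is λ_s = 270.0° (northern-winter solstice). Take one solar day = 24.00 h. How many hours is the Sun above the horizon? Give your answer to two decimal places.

Solar declination: sin δ = sin ε · sin λ_s = sin 23.44° × sin 270.0° = -0.39779, so δ = -23.440°.
Sunrise equation: cos H₀ = −tan φ · tan δ = -1.5221 ≤ −1, so the Sun never sets (polar day) and H₀ = π.
Daylight = 2H₀/(2π) × 24.00 h = (3.1416/π) × 24.00 = 24.00 h.

24.00 h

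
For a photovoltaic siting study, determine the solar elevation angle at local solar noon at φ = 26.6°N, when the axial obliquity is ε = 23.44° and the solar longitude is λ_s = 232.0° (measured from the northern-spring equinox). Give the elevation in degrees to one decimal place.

Solar declination: sin δ = sin ε · sin λ_s = sin 23.44° × sin 232.0° = -0.31346, so δ = -18.268°.
At local noon the hour angle is zero, so the zenith angle equals |φ − δ| = |+26.6° − (-18.268°)| = 44.868°.
Elevation = 90° − 44.868° = 45.1°.

45.1°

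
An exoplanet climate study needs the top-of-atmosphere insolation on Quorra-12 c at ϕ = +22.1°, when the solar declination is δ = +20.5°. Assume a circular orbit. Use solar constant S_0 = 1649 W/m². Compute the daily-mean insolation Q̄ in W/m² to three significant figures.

cos h₀ = −tan(+22.1°) tan(+20.500°) = -0.1518, h₀ = 1.7232 rad.
Bracket: h₀ sin ϕ sin δ + cos ϕ cos δ sin h₀ = 1.7232×0.37622×0.35021 + 0.92653×0.93667×0.98841 = 0.227042 + 0.857794 = 1.084836.
Q̄ = (S_0/π) × [bracket] = (1649/π) × 1.084836 = 569.4 W/m².

Q̄ ≈ 569 W/m²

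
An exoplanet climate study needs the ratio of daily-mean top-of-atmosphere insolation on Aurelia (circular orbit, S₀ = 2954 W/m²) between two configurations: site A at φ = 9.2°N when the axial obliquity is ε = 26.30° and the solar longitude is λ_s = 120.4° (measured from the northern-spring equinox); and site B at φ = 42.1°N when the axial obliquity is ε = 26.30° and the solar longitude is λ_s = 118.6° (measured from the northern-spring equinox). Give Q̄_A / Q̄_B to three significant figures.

— Configuration A (φ=+9.2°):
Solar declination: sin δ = sin ε · sin λ_s = sin 26.30° × sin 120.4° = 0.38215, so δ = +22.467°.
cos H₀ = −tan(+9.2°) tan(+22.467°) = -0.0670, H₀ = 1.6378 rad.
Bracket: H₀ sin φ sin δ + cos φ cos δ sin H₀ = 1.6378×0.15988×0.38215 + 0.98714×0.92410×0.99775 = 0.100067 + 0.910164 = 1.010231.
Q̄ = (S₀/π) × [bracket] = (2954/π) × 1.010231 = 949.91 W/m².
— Configuration B (φ=+42.1°):
Solar declination: sin δ = sin ε · sin λ_s = sin 26.30° × sin 118.6° = 0.38901, so δ = +22.893°.
cos H₀ = −tan(+42.1°) tan(+22.893°) = -0.3815, H₀ = 1.9623 rad.
Bracket: H₀ sin φ sin δ + cos φ cos δ sin H₀ = 1.9623×0.67043×0.38901 + 0.74198×0.92123×0.92435 = 0.511776 + 0.631825 = 1.143601.
Q̄ = (S₀/π) × [bracket] = (2954/π) × 1.143601 = 1075.3 W/m².
Ratio Q̄_A / Q̄_B = 949.91 / 1075.3 = 0.8834.

Q̄_A / Q̄_B ≈ 0.883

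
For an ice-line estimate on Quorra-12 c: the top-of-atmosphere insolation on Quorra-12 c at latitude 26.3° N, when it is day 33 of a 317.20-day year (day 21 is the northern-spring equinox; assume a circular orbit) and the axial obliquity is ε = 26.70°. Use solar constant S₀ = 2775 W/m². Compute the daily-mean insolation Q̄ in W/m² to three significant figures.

Q̄ ≈ 854 W/m²

Solar longitude: λ_s = 360° × (33 − 21)/317.20 = 13.619°.
sin δ = sin 26.70° × sin 13.619° = 0.10580, so δ = +6.073°.
cos H₀ = −tan(+26.3°) tan(+6.073°) = -0.0526, H₀ = 1.6234 rad.
Bracket: H₀ sin φ sin δ + cos φ cos δ sin H₀ = 1.6234×0.44307×0.10580 + 0.89649×0.99439×0.99862 = 0.076100 + 0.890230 = 0.966330.
Q̄ = (S₀/π) × [bracket] = (2775/π) × 0.966330 = 853.6 W/m².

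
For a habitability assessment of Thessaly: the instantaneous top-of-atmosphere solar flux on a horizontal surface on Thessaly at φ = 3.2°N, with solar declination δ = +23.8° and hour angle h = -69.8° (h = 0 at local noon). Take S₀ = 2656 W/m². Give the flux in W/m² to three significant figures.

898 W/m²

cos θ_z = sin φ sin δ + cos φ cos δ cos h = 0.022527 + 0.315441 = 0.337968.
Flux = S₀ · cos θ_z = 2656 × 0.337968 = 897.6 W/m².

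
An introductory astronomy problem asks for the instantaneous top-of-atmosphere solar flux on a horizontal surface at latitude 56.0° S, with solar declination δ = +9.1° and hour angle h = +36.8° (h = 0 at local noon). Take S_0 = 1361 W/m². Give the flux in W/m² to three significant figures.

cos θ_z = sin ϕ sin δ + cos ϕ cos δ cos h = -0.131119 + 0.442128 = 0.311009.
Flux = S_0 · cos θ_z = 1361 × 0.311009 = 423.3 W/m².

423 W/m²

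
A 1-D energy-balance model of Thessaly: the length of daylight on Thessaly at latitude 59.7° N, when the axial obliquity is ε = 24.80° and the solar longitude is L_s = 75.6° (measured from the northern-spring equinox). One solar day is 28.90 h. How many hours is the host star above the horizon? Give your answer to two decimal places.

22.40 h

Solar declination: sin δ = sin ε · sin L_s = sin 24.80° × sin 75.6° = 0.40627, so δ = +23.971°.
cos h₀ = −tan ϕ · tan δ = −tan(+59.7°) × tan(+23.971°) = -0.7609, so h₀ = 2.4355 rad = 139.54°.
Daylight = 2h₀/(2π) × 28.90 h = (2.4355/π) × 28.90 = 22.40 h.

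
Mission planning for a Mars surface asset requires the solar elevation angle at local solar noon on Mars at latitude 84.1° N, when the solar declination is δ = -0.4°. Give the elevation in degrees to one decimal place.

At local noon the hour angle is zero, so the zenith angle equals |φ − δ| = |+84.1° − (-0.400°)| = 84.500°.
Elevation = 90° − 84.500° = 5.5°.

5.5°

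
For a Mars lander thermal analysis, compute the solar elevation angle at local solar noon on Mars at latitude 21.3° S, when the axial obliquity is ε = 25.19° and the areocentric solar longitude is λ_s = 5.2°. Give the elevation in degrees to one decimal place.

sin δ = sin 25.19° × sin 5.2° = 0.03858, so δ = +2.211°.
At local noon the hour angle is zero, so the zenith angle equals |φ − δ| = |-21.3° − (+2.211°)| = 23.511°.
Elevation = 90° − 23.511° = 66.5°.

66.5°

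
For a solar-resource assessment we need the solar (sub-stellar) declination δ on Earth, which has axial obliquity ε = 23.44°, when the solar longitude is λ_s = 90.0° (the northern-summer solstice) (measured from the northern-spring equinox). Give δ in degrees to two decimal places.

sin δ = sin ε · sin λ_s = sin 23.44° × sin 90.0° = 0.397789.
δ = arcsin(0.397789) = +23.44°.

δ = +23.44°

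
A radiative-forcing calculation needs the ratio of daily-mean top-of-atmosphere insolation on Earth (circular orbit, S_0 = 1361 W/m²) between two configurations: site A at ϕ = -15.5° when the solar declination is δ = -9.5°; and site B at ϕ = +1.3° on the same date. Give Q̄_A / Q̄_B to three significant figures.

— Configuration A (ϕ=-15.5°):
cos h₀ = −tan(-15.5°) tan(-9.500°) = -0.0464, h₀ = 1.6172 rad.
Bracket: h₀ sin ϕ sin δ + cos ϕ cos δ sin h₀ = 1.6172×-0.26724×-0.16505 + 0.96363×0.98629×0.99892 = 0.071331 + 0.949392 = 1.020723.
Q̄ = (S_0/π) × [bracket] = (1361/π) × 1.020723 = 442.20 W/m².
— Configuration B (ϕ=+1.3°):
cos h₀ = −tan(+1.3°) tan(-9.500°) = 0.0038, h₀ = 1.5670 rad.
Bracket: h₀ sin ϕ sin δ + cos ϕ cos δ sin h₀ = 1.5670×0.02269×-0.16505 + 0.99974×0.98629×0.99999 = -0.005868 + 0.986024 = 0.980156.
Q̄ = (S_0/π) × [bracket] = (1361/π) × 0.980156 = 424.62 W/m².
Ratio Q̄_A / Q̄_B = 442.20 / 424.62 = 1.041.

Q̄_A / Q̄_B ≈ 1.04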